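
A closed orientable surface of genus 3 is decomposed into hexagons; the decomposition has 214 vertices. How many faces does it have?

109

χ = 2 − 2·3 = -4, and every face is a hexagon so 6F = 2E.
V − E + F = -4 with E = 6F/2 gives 214 − (6/2 − 1)·F = -4, so F = 109 and E = 327.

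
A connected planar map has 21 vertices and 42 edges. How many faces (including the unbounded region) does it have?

Euler's formula for a connected plane graph: V − E + F = 2, so F = 2 − 21 + 42 = 23.

23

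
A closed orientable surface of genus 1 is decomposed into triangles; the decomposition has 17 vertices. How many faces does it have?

χ = 2 − 2·1 = 0, and every face is a triangle so 3F = 2E.
V − E + F = 0 with E = 3F/2 gives 17 − (3/2 − 1)·F = 0, so F = 34 and E = 51.

34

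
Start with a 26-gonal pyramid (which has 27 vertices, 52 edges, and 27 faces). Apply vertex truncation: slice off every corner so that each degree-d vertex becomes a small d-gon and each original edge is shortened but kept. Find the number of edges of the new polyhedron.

156

Truncation replaces each original edge-end by a new vertex, so V′ = 2E = 104.
Each original edge survives, and each old vertex of degree d contributes d new edges; summing degrees gives Σd = 2E, so E′ = E + 2E = 3E = 156.
Each original face survives and each original vertex becomes one new face: F′ = F + V = 54.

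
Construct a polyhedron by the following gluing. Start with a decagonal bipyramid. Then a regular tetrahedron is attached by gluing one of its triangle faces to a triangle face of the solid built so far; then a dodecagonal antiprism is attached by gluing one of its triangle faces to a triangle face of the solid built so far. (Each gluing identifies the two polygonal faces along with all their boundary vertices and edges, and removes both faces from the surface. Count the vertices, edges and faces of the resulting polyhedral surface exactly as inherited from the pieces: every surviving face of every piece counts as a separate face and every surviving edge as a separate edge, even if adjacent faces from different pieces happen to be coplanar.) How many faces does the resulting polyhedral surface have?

46

A decagonal bipyramid: V=12, E=30, F=20.
Attach a regular tetrahedron (V=4, E=6, F=4) along a 3-gon: merge 3 vertices and 3 edges, delete both glued faces → V=13, E=33, F=22.
Attach a dodecagonal antiprism (V=24, E=48, F=26) along a 3-gon: merge 3 vertices and 3 edges, delete both glued faces → V=34, E=78, F=46.
Check: V − E + F = 34 − 78 + 46 = 2.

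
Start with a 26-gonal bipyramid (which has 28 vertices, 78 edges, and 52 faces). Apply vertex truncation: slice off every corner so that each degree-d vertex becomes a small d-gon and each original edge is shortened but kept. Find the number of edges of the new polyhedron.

234

Truncation replaces each original edge-end by a new vertex, so V′ = 2E = 156.
Each original edge survives, and each old vertex of degree d contributes d new edges; summing degrees gives Σd = 2E, so E′ = E + 2E = 3E = 234.
Each original face survives and each original vertex becomes one new face: F′ = F + V = 80.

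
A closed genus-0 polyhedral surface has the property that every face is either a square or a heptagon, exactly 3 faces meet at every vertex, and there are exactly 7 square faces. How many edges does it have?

Let x be the number of heptagons; then F = 7 + x.
Edge–face incidences: 2E = 4·7 + 7·x = 28 + 7x.
Every vertex has degree 3, so 3V = 2E.
Euler: V − E + F = 2 ⇒ (2E)/3 − E + (7 + x) = 2.
Multiply by 6: 2·(2E) − 3·(2E) + 6·(7 + x) = 12, i.e. 42 + 6x − (28 + 7x) = 12.
Collecting terms: −x + 14 = 12, so −x = −2, so x = 2.
Then 2E = 28 + 7·2 = 42, so E = 21, V = 2E/3 = 14, F = 7 + 2 = 9.

21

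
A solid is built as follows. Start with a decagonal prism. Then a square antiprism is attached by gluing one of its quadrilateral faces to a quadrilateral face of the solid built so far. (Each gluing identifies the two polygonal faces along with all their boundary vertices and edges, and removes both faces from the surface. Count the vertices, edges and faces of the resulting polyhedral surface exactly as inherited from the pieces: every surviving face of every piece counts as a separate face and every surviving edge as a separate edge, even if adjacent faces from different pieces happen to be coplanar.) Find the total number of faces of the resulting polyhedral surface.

A decagonal prism: V=20, E=30, F=12.
Attach a square antiprism (V=8, E=16, F=10) along a 4-gon: merge 4 vertices and 4 edges, delete both glued faces → V=24, E=42, F=20.
Check: V − E + F = 24 − 42 + 20 = 2.

20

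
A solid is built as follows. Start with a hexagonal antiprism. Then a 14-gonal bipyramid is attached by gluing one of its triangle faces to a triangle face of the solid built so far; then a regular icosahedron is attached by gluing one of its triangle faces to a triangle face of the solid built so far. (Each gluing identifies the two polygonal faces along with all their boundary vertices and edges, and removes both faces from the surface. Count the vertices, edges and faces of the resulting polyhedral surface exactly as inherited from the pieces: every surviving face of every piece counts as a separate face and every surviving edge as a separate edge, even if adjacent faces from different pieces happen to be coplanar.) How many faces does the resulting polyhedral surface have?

58

A hexagonal antiprism: V=12, E=24, F=14.
Attach a 14-gonal bipyramid (V=16, E=42, F=28) along a 3-gon: merge 3 vertices and 3 edges, delete both glued faces → V=25, E=63, F=40.
Attach a regular icosahedron (V=12, E=30, F=20) along a 3-gon: merge 3 vertices and 3 edges, delete both glued faces → V=34, E=90, F=58.
Check: V − E + F = 34 − 90 + 58 = 2.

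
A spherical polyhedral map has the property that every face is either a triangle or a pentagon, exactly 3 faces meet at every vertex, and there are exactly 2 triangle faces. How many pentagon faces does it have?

Let x be the number of pentagons; then F = 2 + x.
Edge–face incidences: 2E = 3·2 + 5·x = 6 + 5x.
Every vertex has degree 3, so 3V = 2E.
Euler: V − E + F = 2 ⇒ (2E)/3 − E + (2 + x) = 2.
Multiply by 6: 2·(2E) − 3·(2E) + 6·(2 + x) = 12, i.e. 12 + 6x − (6 + 5x) = 12.
Collecting terms: x + 6 = 12, so x = 6.
Then 2E = 6 + 5·6 = 36, so E = 18, V = 2E/3 = 12, F = 2 + 6 = 8.

6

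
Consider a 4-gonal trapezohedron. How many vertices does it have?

10

The n-trapezohedron (dual of the n-antiprism) has V = 2·4 + 2 = 10, E = 4·4 = 16, F = 2·4 = 8.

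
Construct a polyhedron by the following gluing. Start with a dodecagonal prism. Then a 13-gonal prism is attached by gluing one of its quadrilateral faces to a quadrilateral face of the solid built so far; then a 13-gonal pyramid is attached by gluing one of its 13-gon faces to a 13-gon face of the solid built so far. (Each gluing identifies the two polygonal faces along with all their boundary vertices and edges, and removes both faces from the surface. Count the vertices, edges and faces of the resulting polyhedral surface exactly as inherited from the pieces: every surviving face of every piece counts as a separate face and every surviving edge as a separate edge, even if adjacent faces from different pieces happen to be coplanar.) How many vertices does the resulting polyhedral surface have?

A dodecagonal prism: V=24, E=36, F=14.
Attach a 13-gonal prism (V=26, E=39, F=15) along a 4-gon: merge 4 vertices and 4 edges, delete both glued faces → V=46, E=71, F=27.
Attach a 13-gonal pyramid (V=14, E=26, F=14) along a 13-gon: merge 13 vertices and 13 edges, delete both glued faces → V=47, E=84, F=39.
Check: V − E + F = 47 − 84 + 39 = 2.

47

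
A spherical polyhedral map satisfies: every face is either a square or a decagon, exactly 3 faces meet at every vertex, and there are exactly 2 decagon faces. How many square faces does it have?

Let x be the number of squares; then F = 2 + x.
Edge–face incidences: 2E = 10·2 + 4·x = 20 + 4x.
Every vertex has degree 3, so 3V = 2E.
Euler: V − E + F = 2 ⇒ (2E)/3 − E + (2 + x) = 2.
Multiply by 6: 2·(2E) − 3·(2E) + 6·(2 + x) = 12, i.e. 12 + 6x − (20 + 4x) = 12.
Collecting terms: 2x − 8 = 12, so 2x = 20, so x = 10.
Then 2E = 20 + 4·10 = 60, so E = 30, V = 2E/3 = 20, F = 2 + 10 = 12.

10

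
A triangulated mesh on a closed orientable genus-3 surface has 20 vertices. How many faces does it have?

χ = 2 − 2·3 = -4, and every face is a triangle so 3F = 2E.
V − E + F = -4 with E = 3F/2 gives 20 − (3/2 − 1)·F = -4, so F = 48 and E = 72.

48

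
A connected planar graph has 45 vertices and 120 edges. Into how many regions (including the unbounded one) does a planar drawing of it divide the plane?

Euler's formula for a connected plane graph: V − E + F = 2, so F = 2 − 45 + 120 = 77.

77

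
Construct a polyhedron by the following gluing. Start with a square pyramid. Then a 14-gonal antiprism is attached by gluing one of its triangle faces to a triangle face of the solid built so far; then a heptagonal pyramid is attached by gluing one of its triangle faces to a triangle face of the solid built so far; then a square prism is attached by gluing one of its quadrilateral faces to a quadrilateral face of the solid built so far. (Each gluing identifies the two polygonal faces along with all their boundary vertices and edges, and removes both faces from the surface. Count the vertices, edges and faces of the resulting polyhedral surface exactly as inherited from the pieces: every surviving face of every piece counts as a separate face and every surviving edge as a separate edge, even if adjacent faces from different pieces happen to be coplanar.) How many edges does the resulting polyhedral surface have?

A square pyramid: V=5, E=8, F=5.
Attach a 14-gonal antiprism (V=28, E=56, F=30) along a 3-gon: merge 3 vertices and 3 edges, delete both glued faces → V=30, E=61, F=33.
Attach a heptagonal pyramid (V=8, E=14, F=8) along a 3-gon: merge 3 vertices and 3 edges, delete both glued faces → V=35, E=72, F=39.
Attach a square prism (V=8, E=12, F=6) along a 4-gon: merge 4 vertices and 4 edges, delete both glued faces → V=39, E=80, F=43.
Check: V − E + F = 39 − 80 + 43 = 2.

80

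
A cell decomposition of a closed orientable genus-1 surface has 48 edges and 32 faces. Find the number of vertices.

For a closed orientable surface of genus 1, χ = 2 − 2·1 = 0.
V = 0 + E − F = 0 + 48 − 32 = 16.

16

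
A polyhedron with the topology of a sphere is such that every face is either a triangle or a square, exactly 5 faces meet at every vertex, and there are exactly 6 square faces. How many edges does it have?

60

Let x be the number of triangles; then F = 6 + x.
Edge–face incidences: 2E = 4·6 + 3·x = 24 + 3x.
Every vertex has degree 5, so 5V = 2E.
Euler: V − E + F = 2 ⇒ (2E)/5 − E + (6 + x) = 2.
Multiply by 10: 2·(2E) − 5·(2E) + 10·(6 + x) = 20, i.e. 60 + 10x − 3·(24 + 3x) = 20.
Collecting terms: x − 12 = 20, so x = 32.
Then 2E = 24 + 3·32 = 120, so E = 60, V = 2E/5 = 24, F = 6 + 32 = 38.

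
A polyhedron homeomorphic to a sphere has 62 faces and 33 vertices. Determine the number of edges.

93

Here V − E + F = 2.
E = V + F − (2) = 33 + 62 − (2) = 93.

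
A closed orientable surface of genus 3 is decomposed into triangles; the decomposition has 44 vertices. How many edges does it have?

χ = 2 − 2·3 = -4, and every face is a triangle so 3F = 2E.
V − E + F = -4 with E = 3F/2 gives 44 − (3/2 − 1)·F = -4, so F = 96 and E = 144.

144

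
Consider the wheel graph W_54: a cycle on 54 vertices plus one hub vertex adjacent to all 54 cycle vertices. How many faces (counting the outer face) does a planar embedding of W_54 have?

55

W_54 has V = 54 + 1 = 55 vertices and E = 2·54 = 108 edges.
By Euler's formula F = 2 − V + E = 2 − 55 + 108 = 55.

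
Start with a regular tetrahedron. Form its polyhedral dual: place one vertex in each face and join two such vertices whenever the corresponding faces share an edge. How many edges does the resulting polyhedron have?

6

The base solid has V = 4, E = 6, F = 4.
The dual swaps V and F and preserves E: V′ = F = 4, E′ = E = 6, F′ = V = 4.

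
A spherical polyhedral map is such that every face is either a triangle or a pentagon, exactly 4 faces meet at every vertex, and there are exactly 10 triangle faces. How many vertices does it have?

10

Let x be the number of pentagons; then F = 10 + x.
Edge–face incidences: 2E = 3·10 + 5·x = 30 + 5x.
Every vertex has degree 4, so 4V = 2E.
Euler: V − E + F = 2 ⇒ (2E)/4 − E + (10 + x) = 2.
Multiply by 8: 2·(2E) − 4·(2E) + 8·(10 + x) = 16, i.e. 80 + 8x − 2·(30 + 5x) = 16.
Collecting terms: −2x + 20 = 16, so −2x = −4, so x = 2.
Then 2E = 30 + 5·2 = 40, so E = 20, V = 2E/4 = 10, F = 10 + 2 = 12.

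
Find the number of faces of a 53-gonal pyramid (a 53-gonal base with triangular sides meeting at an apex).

54

A pyramid on an n-gon base has one n-gon and n triangles: V = 53 + 1 = 54, E = 2·53 = 106, F = 53 + 1 = 54.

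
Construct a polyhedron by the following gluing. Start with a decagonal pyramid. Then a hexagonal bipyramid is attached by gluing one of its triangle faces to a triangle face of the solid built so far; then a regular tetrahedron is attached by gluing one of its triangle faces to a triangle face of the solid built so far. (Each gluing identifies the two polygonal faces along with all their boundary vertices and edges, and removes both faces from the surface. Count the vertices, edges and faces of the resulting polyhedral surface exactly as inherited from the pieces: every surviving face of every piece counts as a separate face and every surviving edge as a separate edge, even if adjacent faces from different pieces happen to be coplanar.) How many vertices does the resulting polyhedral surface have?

A decagonal pyramid: V=11, E=20, F=11.
Attach a hexagonal bipyramid (V=8, E=18, F=12) along a 3-gon: merge 3 vertices and 3 edges, delete both glued faces → V=16, E=35, F=21.
Attach a regular tetrahedron (V=4, E=6, F=4) along a 3-gon: merge 3 vertices and 3 edges, delete both glued faces → V=17, E=38, F=23.
Check: V − E + F = 17 − 38 + 23 = 2.

17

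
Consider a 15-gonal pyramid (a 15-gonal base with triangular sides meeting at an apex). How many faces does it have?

16

A pyramid on an n-gon base has one n-gon and n triangles: V = 15 + 1 = 16, E = 2·15 = 30, F = 15 + 1 = 16.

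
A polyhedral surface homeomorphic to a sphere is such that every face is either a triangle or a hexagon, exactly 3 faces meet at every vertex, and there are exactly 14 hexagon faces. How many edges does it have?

48

Let x be the number of triangles; then F = 14 + x.
Edge–face incidences: 2E = 6·14 + 3·x = 84 + 3x.
Every vertex has degree 3, so 3V = 2E.
Euler: V − E + F = 2 ⇒ (2E)/3 − E + (14 + x) = 2.
Multiply by 6: 2·(2E) − 3·(2E) + 6·(14 + x) = 12, i.e. 84 + 6x − (84 + 3x) = 12.
Collecting terms: 3x = 12, so x = 4.
Then 2E = 84 + 3·4 = 96, so E = 48, V = 2E/3 = 32, F = 14 + 4 = 18.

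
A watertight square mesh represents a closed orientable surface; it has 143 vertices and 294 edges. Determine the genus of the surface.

Every face is a square and each edge borders two faces, so 4F = 2·294, giving F = 147.
χ = V − E + F = 143 − 294 + 147 = -4.
For a closed orientable surface χ = 2 − 2g, so g = (2 − (-4))/2 = 3.

3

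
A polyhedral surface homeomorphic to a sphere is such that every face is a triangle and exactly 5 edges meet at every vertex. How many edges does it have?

30

Each face has 3 edges and each edge borders two faces, so 2E = 3F.
Each vertex has degree 5, so 5V = 2E and hence V = 3F/5.
Euler: V − E + F = 2 ⇒ (3F/5) − (3F/2) + F = 2.
Multiply by 10: (6 − 15 + 10)F = 20, i.e. 1F = 20.
So F = 20, E = 3·20/2 = 30, V = 3·20/5 = 12.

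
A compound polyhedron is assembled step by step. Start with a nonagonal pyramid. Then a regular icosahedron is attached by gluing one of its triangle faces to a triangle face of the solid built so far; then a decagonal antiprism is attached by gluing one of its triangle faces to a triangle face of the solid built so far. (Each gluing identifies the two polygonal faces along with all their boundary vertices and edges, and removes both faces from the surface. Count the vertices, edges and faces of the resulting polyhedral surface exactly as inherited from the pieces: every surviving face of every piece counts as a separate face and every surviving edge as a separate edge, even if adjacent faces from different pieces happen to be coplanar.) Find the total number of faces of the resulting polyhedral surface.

A nonagonal pyramid: V=10, E=18, F=10.
Attach a regular icosahedron (V=12, E=30, F=20) along a 3-gon: merge 3 vertices and 3 edges, delete both glued faces → V=19, E=45, F=28.
Attach a decagonal antiprism (V=20, E=40, F=22) along a 3-gon: merge 3 vertices and 3 edges, delete both glued faces → V=36, E=82, F=48.
Check: V − E + F = 36 − 82 + 48 = 2.

48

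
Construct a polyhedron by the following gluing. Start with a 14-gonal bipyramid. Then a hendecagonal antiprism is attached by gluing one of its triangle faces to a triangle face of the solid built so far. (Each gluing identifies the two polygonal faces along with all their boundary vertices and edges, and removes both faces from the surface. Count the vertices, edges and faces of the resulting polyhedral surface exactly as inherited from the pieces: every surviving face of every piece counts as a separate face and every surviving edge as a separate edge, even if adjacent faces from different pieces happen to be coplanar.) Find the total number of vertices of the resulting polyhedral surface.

35

A 14-gonal bipyramid: V=16, E=42, F=28.
Attach a hendecagonal antiprism (V=22, E=44, F=24) along a 3-gon: merge 3 vertices and 3 edges, delete both glued faces → V=35, E=83, F=50.
Check: V − E + F = 35 − 83 + 50 = 2.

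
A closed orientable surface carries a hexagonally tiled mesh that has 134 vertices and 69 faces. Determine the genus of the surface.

3

Every face is a hexagon, so 2E = 6·69 = 414, giving E = 207.
χ = V − E + F = 134 − 207 + 69 = -4.
For a closed orientable surface χ = 2 − 2g, so g = (2 − (-4))/2 = 3.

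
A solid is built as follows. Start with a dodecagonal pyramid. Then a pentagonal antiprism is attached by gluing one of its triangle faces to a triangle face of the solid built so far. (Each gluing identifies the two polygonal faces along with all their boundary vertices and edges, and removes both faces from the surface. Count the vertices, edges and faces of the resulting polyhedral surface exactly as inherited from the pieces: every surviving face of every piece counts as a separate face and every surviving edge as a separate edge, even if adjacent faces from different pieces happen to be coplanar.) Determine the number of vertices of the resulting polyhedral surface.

20

A dodecagonal pyramid: V=13, E=24, F=13.
Attach a pentagonal antiprism (V=10, E=20, F=12) along a 3-gon: merge 3 vertices and 3 edges, delete both glued faces → V=20, E=41, F=23.
Check: V − E + F = 20 − 41 + 23 = 2.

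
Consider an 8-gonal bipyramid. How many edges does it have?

24

A bipyramid over an n-gon has 2n triangular faces and n + 2 vertices: V = 8 + 2 = 10, E = 3·8 = 24, F = 2·8 = 16.
Check: V − E + F = 10 − 24 + 16 = 2.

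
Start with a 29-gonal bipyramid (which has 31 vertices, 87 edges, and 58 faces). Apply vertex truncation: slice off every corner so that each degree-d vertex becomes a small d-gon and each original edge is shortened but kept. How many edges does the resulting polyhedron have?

Truncation replaces each original edge-end by a new vertex, so V′ = 2E = 174.
Each original edge survives, and each old vertex of degree d contributes d new edges; summing degrees gives Σd = 2E, so E′ = E + 2E = 3E = 261.
Each original face survives and each original vertex becomes one new face: F′ = F + V = 89.

261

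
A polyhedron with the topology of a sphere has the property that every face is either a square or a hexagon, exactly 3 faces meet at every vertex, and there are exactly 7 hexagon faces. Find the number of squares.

Let x be the number of squares; then F = 7 + x.
Edge–face incidences: 2E = 6·7 + 4·x = 42 + 4x.
Every vertex has degree 3, so 3V = 2E.
Euler: V − E + F = 2 ⇒ (2E)/3 − E + (7 + x) = 2.
Multiply by 6: 2·(2E) − 3·(2E) + 6·(7 + x) = 12, i.e. 42 + 6x − (42 + 4x) = 12.
Collecting terms: 2x = 12, so x = 6.
Then 2E = 42 + 4·6 = 66, so E = 33, V = 2E/3 = 22, F = 7 + 6 = 13.

6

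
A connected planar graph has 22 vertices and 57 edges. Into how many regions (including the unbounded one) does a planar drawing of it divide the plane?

37

Euler's formula for a connected plane graph: V − E + F = 2, so F = 2 − 22 + 57 = 37.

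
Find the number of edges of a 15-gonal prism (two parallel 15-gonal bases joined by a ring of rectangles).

45

A prism on an n-gon has two n-gon bases and n rectangular sides: V = 2·15 = 30, E = 3·15 = 45, F = 15 + 2 = 17.
Check: V − E + F = 30 − 45 + 17 = 2.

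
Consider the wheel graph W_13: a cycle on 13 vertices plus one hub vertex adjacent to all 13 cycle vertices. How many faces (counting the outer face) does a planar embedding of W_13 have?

W_13 has V = 13 + 1 = 14 vertices and E = 2·13 = 26 edges.
By Euler's formula F = 2 − V + E = 2 − 14 + 26 = 14.

14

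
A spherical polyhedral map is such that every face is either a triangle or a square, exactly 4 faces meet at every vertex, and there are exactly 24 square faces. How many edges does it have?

Let x be the number of triangles; then F = 24 + x.
Edge–face incidences: 2E = 4·24 + 3·x = 96 + 3x.
Every vertex has degree 4, so 4V = 2E.
Euler: V − E + F = 2 ⇒ (2E)/4 − E + (24 + x) = 2.
Multiply by 8: 2·(2E) − 4·(2E) + 8·(24 + x) = 16, i.e. 192 + 8x − 2·(96 + 3x) = 16.
Collecting terms: 2x = 16, so x = 8.
Then 2E = 96 + 3·8 = 120, so E = 60, V = 2E/4 = 30, F = 24 + 8 = 32.

60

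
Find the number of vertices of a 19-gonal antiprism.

An antiprism on an n-gon has two n-gon caps and 2n triangles: V = 2·19 = 38, E = 4·19 = 76, F = 2·19 + 2 = 40.
Check: V − E + F = 38 − 76 + 40 = 2.

38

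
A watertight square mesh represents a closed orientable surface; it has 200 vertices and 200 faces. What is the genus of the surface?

Every face is a square, so 2E = 4·200 = 800, giving E = 400.
χ = V − E + F = 200 − 400 + 200 = 0.
For a closed orientable surface χ = 2 − 2g, so g = (2 − (0))/2 = 1.

1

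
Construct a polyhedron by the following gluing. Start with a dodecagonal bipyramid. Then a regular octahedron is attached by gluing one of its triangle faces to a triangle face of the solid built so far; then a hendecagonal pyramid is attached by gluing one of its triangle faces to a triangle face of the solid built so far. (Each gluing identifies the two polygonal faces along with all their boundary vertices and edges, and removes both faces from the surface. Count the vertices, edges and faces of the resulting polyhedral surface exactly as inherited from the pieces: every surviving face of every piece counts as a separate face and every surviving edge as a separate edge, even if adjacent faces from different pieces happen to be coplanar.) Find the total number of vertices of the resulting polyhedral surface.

A dodecagonal bipyramid: V=14, E=36, F=24.
Attach a regular octahedron (V=6, E=12, F=8) along a 3-gon: merge 3 vertices and 3 edges, delete both glued faces → V=17, E=45, F=30.
Attach a hendecagonal pyramid (V=12, E=22, F=12) along a 3-gon: merge 3 vertices and 3 edges, delete both glued faces → V=26, E=64, F=40.
Check: V − E + F = 26 − 64 + 40 = 2.

26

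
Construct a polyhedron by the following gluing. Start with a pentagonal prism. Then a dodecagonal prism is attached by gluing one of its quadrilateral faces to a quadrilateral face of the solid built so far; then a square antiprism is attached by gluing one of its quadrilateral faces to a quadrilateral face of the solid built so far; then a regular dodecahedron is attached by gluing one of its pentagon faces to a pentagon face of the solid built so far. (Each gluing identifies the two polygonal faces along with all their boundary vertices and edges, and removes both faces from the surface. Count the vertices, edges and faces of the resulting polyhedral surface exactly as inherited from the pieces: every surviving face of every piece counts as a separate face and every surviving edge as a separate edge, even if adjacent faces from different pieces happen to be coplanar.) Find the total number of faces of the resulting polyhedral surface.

A pentagonal prism: V=10, E=15, F=7.
Attach a dodecagonal prism (V=24, E=36, F=14) along a 4-gon: merge 4 vertices and 4 edges, delete both glued faces → V=30, E=47, F=19.
Attach a square antiprism (V=8, E=16, F=10) along a 4-gon: merge 4 vertices and 4 edges, delete both glued faces → V=34, E=59, F=27.
Attach a regular dodecahedron (V=20, E=30, F=12) along a 5-gon: merge 5 vertices and 5 edges, delete both glued faces → V=49, E=84, F=37.
Check: V − E + F = 49 − 84 + 37 = 2.

37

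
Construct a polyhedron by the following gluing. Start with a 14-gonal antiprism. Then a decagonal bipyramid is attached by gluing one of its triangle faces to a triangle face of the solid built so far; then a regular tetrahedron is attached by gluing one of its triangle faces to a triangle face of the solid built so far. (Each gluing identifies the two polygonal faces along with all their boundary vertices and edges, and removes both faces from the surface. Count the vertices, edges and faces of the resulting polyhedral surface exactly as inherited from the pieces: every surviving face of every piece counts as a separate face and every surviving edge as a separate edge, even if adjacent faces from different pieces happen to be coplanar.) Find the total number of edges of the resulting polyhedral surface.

A 14-gonal antiprism: V=28, E=56, F=30.
Attach a decagonal bipyramid (V=12, E=30, F=20) along a 3-gon: merge 3 vertices and 3 edges, delete both glued faces → V=37, E=83, F=48.
Attach a regular tetrahedron (V=4, E=6, F=4) along a 3-gon: merge 3 vertices and 3 edges, delete both glued faces → V=38, E=86, F=50.
Check: V − E + F = 38 − 86 + 50 = 2.

86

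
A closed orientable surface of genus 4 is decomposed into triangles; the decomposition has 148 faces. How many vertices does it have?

χ = 2 − 2·4 = -6, and every face is a triangle so 3F = 2E.
E = 3·148/2 = 222. Then V = -6 + E − F = -6 + 222 − 148 = 68.

68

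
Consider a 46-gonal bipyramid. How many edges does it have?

A bipyramid over an n-gon has 2n triangular faces and n + 2 vertices: V = 46 + 2 = 48, E = 3·46 = 138, F = 2·46 = 92.

138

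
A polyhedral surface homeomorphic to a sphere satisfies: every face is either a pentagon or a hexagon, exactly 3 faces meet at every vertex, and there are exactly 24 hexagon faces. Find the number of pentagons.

Let x be the number of pentagons; then F = 24 + x.
Edge–face incidences: 2E = 6·24 + 5·x = 144 + 5x.
Every vertex has degree 3, so 3V = 2E.
Euler: V − E + F = 2 ⇒ (2E)/3 − E + (24 + x) = 2.
Multiply by 6: 2·(2E) − 3·(2E) + 6·(24 + x) = 12, i.e. 144 + 6x − (144 + 5x) = 12.
Collecting terms: x = 12.
Then 2E = 144 + 5·12 = 204, so E = 102, V = 2E/3 = 68, F = 24 + 12 = 36.

12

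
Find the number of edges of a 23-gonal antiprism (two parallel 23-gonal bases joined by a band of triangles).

An antiprism on an n-gon has two n-gon caps and 2n triangles: V = 2·23 = 46, E = 4·23 = 92, F = 2·23 + 2 = 48.

92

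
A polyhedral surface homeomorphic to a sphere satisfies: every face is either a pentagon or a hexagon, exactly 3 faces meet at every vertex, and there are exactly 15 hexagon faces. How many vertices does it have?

Let x be the number of pentagons; then F = 15 + x.
Edge–face incidences: 2E = 6·15 + 5·x = 90 + 5x.
Every vertex has degree 3, so 3V = 2E.
Euler: V − E + F = 2 ⇒ (2E)/3 − E + (15 + x) = 2.
Multiply by 6: 2·(2E) − 3·(2E) + 6·(15 + x) = 12, i.e. 90 + 6x − (90 + 5x) = 12.
Collecting terms: x = 12.
Then 2E = 90 + 5·12 = 150, so E = 75, V = 2E/3 = 50, F = 15 + 12 = 27.

50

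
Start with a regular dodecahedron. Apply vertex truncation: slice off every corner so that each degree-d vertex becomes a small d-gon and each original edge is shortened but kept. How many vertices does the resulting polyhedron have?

60

The base solid has V = 20, E = 30, F = 12.
Truncation replaces each original edge-end by a new vertex, so V′ = 2E = 60.
Each original edge survives, and each old vertex of degree d contributes d new edges; summing degrees gives Σd = 2E, so E′ = E + 2E = 3E = 90.
Each original face survives and each original vertex becomes one new face: F′ = F + V = 32.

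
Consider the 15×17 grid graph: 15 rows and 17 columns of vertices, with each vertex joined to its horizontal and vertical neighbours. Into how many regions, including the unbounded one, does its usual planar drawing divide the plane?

The grid has V = 15·17 = 255 vertices and E = 15·16 + 17·14 = 478 edges.
F = 2 − V + E = 2 − 255 + 478 = 225.

225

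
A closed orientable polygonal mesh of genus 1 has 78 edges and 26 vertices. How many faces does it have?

52

For a closed orientable surface of genus 1, χ = 2 − 2·1 = 0.
F = 0 − V + E = 0 − 26 + 78 = 52.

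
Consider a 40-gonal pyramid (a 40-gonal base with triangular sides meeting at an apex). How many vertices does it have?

41

A pyramid on an n-gon base has one n-gon and n triangles: V = 40 + 1 = 41, E = 2·40 = 80, F = 40 + 1 = 41.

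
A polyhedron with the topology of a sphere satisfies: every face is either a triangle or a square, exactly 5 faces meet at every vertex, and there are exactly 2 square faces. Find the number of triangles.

24

Let x be the number of triangles; then F = 2 + x.
Edge–face incidences: 2E = 4·2 + 3·x = 8 + 3x.
Every vertex has degree 5, so 5V = 2E.
Euler: V − E + F = 2 ⇒ (2E)/5 − E + (2 + x) = 2.
Multiply by 10: 2·(2E) − 5·(2E) + 10·(2 + x) = 20, i.e. 20 + 10x − 3·(8 + 3x) = 20.
Collecting terms: x − 4 = 20, so x = 24.
Then 2E = 8 + 3·24 = 80, so E = 40, V = 2E/5 = 16, F = 2 + 24 = 26.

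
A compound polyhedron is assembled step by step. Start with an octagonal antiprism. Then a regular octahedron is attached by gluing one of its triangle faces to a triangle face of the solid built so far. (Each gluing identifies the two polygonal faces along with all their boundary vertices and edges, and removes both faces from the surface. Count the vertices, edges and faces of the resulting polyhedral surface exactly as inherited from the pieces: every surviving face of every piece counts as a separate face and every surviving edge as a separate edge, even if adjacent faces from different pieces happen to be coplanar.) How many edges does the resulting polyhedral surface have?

41

An octagonal antiprism: V=16, E=32, F=18.
Attach a regular octahedron (V=6, E=12, F=8) along a 3-gon: merge 3 vertices and 3 edges, delete both glued faces → V=19, E=41, F=24.
Check: V − E + F = 19 − 41 + 24 = 2.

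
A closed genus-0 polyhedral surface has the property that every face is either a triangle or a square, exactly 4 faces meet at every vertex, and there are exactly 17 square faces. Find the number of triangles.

8

Let x be the number of triangles; then F = 17 + x.
Edge–face incidences: 2E = 4·17 + 3·x = 68 + 3x.
Every vertex has degree 4, so 4V = 2E.
Euler: V − E + F = 2 ⇒ (2E)/4 − E + (17 + x) = 2.
Multiply by 8: 2·(2E) − 4·(2E) + 8·(17 + x) = 16, i.e. 136 + 8x − 2·(68 + 3x) = 16.
Collecting terms: 2x = 16, so x = 8.
Then 2E = 68 + 3·8 = 92, so E = 46, V = 2E/4 = 23, F = 17 + 8 = 25.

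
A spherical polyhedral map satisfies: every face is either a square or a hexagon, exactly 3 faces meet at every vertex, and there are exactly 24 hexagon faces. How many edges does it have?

84

Let x be the number of squares; then F = 24 + x.
Edge–face incidences: 2E = 6·24 + 4·x = 144 + 4x.
Every vertex has degree 3, so 3V = 2E.
Euler: V − E + F = 2 ⇒ (2E)/3 − E + (24 + x) = 2.
Multiply by 6: 2·(2E) − 3·(2E) + 6·(24 + x) = 12, i.e. 144 + 6x − (144 + 4x) = 12.
Collecting terms: 2x = 12, so x = 6.
Then 2E = 144 + 4·6 = 168, so E = 84, V = 2E/3 = 56, F = 24 + 6 = 30.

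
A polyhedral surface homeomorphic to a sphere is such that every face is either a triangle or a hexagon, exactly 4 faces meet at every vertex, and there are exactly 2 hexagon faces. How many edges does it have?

Let x be the number of triangles; then F = 2 + x.
Edge–face incidences: 2E = 6·2 + 3·x = 12 + 3x.
Every vertex has degree 4, so 4V = 2E.
Euler: V − E + F = 2 ⇒ (2E)/4 − E + (2 + x) = 2.
Multiply by 8: 2·(2E) − 4·(2E) + 8·(2 + x) = 16, i.e. 16 + 8x − 2·(12 + 3x) = 16.
Collecting terms: 2x − 8 = 16, so 2x = 24, so x = 12.
Then 2E = 12 + 3·12 = 48, so E = 24, V = 2E/4 = 12, F = 2 + 12 = 14.

24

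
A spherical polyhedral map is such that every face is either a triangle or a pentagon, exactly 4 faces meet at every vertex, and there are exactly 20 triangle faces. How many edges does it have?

Let x be the number of pentagons; then F = 20 + x.
Edge–face incidences: 2E = 3·20 + 5·x = 60 + 5x.
Every vertex has degree 4, so 4V = 2E.
Euler: V − E + F = 2 ⇒ (2E)/4 − E + (20 + x) = 2.
Multiply by 8: 2·(2E) − 4·(2E) + 8·(20 + x) = 16, i.e. 160 + 8x − 2·(60 + 5x) = 16.
Collecting terms: −2x + 40 = 16, so −2x = −24, so x = 12.
Then 2E = 60 + 5·12 = 120, so E = 60, V = 2E/4 = 30, F = 20 + 12 = 32.

60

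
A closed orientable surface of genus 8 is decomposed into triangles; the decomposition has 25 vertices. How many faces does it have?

χ = 2 − 2·8 = -14, and every face is a triangle so 3F = 2E.
V − E + F = -14 with E = 3F/2 gives 25 − (3/2 − 1)·F = -14, so F = 78 and E = 117.

78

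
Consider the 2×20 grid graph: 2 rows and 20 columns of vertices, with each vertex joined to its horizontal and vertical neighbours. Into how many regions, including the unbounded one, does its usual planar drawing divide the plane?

The grid has V = 2·20 = 40 vertices and E = 2·19 + 20·1 = 58 edges.
F = 2 − V + E = 2 − 40 + 58 = 20.

20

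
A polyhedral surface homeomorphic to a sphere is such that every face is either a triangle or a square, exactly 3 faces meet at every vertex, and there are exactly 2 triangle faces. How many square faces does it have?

3

Let x be the number of squares; then F = 2 + x.
Edge–face incidences: 2E = 3·2 + 4·x = 6 + 4x.
Every vertex has degree 3, so 3V = 2E.
Euler: V − E + F = 2 ⇒ (2E)/3 − E + (2 + x) = 2.
Multiply by 6: 2·(2E) − 3·(2E) + 6·(2 + x) = 12, i.e. 12 + 6x − (6 + 4x) = 12.
Collecting terms: 2x + 6 = 12, so 2x = 6, so x = 3.
Then 2E = 6 + 4·3 = 18, so E = 9, V = 2E/3 = 6, F = 2 + 3 = 5.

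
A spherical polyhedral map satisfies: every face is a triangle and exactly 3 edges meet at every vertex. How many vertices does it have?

Each face has 3 edges and each edge borders two faces, so 2E = 3F.
Each vertex has degree 3, so 3V = 2E and hence V = 3F/3.
Euler: V − E + F = 2 ⇒ (3F/3) − (3F/2) + F = 2.
Multiply by 6: (6 − 9 + 6)F = 12, i.e. 3F = 12.
So F = 4, E = 3·4/2 = 6, V = 3·4/3 = 4.

4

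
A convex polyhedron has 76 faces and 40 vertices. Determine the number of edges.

114

Here V − E + F = 2.
E = V + F − (2) = 40 + 76 − (2) = 114.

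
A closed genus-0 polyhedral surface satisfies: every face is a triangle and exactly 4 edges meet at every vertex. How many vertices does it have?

Each face has 3 edges and each edge borders two faces, so 2E = 3F.
Each vertex has degree 4, so 4V = 2E and hence V = 3F/4.
Euler: V − E + F = 2 ⇒ (3F/4) − (3F/2) + F = 2.
Multiply by 8: (6 − 12 + 8)F = 16, i.e. 2F = 16.
So F = 8, E = 3·8/2 = 12, V = 3·8/4 = 6.

6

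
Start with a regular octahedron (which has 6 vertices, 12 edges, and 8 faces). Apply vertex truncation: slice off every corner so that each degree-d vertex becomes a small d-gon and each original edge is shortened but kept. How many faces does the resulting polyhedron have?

Truncation replaces each original edge-end by a new vertex, so V′ = 2E = 24.
Each original edge survives, and each old vertex of degree d contributes d new edges; summing degrees gives Σd = 2E, so E′ = E + 2E = 3E = 36.
Each original face survives and each original vertex becomes one new face: F′ = F + V = 14.

14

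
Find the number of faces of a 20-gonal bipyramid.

A bipyramid over an n-gon has 2n triangular faces and n + 2 vertices: V = 20 + 2 = 22, E = 3·20 = 60, F = 2·20 = 40.

40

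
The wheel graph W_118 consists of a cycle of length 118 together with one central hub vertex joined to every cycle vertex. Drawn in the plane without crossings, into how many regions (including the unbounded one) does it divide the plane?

W_118 has V = 118 + 1 = 119 vertices and E = 2·118 = 236 edges.
By Euler's formula F = 2 − V + E = 2 − 119 + 236 = 119.

119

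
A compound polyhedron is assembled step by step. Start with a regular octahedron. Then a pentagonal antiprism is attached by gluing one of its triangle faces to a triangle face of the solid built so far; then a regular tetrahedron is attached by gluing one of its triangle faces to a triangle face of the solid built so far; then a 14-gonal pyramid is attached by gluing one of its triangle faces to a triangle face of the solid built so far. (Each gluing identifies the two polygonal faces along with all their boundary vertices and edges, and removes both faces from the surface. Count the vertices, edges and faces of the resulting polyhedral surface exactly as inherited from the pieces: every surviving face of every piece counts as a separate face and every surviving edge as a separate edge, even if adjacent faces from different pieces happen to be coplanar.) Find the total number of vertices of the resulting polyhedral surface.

26

A regular octahedron: V=6, E=12, F=8.
Attach a pentagonal antiprism (V=10, E=20, F=12) along a 3-gon: merge 3 vertices and 3 edges, delete both glued faces → V=13, E=29, F=18.
Attach a regular tetrahedron (V=4, E=6, F=4) along a 3-gon: merge 3 vertices and 3 edges, delete both glued faces → V=14, E=32, F=20.
Attach a 14-gonal pyramid (V=15, E=28, F=15) along a 3-gon: merge 3 vertices and 3 edges, delete both glued faces → V=26, E=57, F=33.
Check: V − E + F = 26 − 57 + 33 = 2.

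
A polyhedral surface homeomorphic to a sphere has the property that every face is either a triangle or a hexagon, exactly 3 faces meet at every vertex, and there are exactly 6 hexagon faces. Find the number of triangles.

Let x be the number of triangles; then F = 6 + x.
Edge–face incidences: 2E = 6·6 + 3·x = 36 + 3x.
Every vertex has degree 3, so 3V = 2E.
Euler: V − E + F = 2 ⇒ (2E)/3 − E + (6 + x) = 2.
Multiply by 6: 2·(2E) − 3·(2E) + 6·(6 + x) = 12, i.e. 36 + 6x − (36 + 3x) = 12.
Collecting terms: 3x = 12, so x = 4.
Then 2E = 36 + 3·4 = 48, so E = 24, V = 2E/3 = 16, F = 6 + 4 = 10.

4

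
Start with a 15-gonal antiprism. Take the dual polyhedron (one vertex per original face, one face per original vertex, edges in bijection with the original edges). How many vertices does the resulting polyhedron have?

The base solid has V = 30, E = 60, F = 32.
The dual swaps V and F and preserves E: V′ = F = 32, E′ = E = 60, F′ = V = 30.

32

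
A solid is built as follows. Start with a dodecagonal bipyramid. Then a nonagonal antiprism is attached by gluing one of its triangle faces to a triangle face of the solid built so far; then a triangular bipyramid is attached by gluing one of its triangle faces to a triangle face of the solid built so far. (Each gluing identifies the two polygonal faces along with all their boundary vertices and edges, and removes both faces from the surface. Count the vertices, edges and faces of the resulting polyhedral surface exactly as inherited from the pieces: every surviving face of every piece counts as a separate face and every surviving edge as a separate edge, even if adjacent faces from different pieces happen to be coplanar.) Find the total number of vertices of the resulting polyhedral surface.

31

A dodecagonal bipyramid: V=14, E=36, F=24.
Attach a nonagonal antiprism (V=18, E=36, F=20) along a 3-gon: merge 3 vertices and 3 edges, delete both glued faces → V=29, E=69, F=42.
Attach a triangular bipyramid (V=5, E=9, F=6) along a 3-gon: merge 3 vertices and 3 edges, delete both glued faces → V=31, E=75, F=46.
Check: V − E + F = 31 − 75 + 46 = 2.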